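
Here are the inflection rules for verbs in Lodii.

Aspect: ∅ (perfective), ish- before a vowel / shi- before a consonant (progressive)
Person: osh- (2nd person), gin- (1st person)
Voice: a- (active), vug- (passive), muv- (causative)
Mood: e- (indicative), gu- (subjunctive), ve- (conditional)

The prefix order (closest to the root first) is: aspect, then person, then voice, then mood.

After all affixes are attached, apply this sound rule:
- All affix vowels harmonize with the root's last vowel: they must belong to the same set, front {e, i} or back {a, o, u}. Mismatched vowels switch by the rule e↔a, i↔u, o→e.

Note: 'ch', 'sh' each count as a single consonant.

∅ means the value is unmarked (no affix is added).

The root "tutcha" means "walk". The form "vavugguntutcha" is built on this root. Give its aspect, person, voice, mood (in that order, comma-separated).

perfective, 1st person, passive, conditional

Segment: ve-vug-gin-tutcha.
aspect: ∅ → perfective.
person: gin- → 1st person.
voice: vug- → passive.
mood: ve- → conditional.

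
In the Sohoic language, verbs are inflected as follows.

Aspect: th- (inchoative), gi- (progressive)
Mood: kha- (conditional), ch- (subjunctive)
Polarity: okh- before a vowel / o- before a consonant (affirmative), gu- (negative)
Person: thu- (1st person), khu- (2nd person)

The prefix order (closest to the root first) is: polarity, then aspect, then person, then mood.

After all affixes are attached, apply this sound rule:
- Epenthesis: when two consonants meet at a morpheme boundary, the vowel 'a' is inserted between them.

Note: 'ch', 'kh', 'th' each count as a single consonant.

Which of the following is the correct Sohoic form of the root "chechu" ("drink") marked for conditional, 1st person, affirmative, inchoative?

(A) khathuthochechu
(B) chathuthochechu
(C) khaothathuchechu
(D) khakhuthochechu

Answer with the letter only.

Attach polarity affirmative o- (before consonant 'ch') → ochechu.
Attach aspect inchoative th- → thochechu.
Attach person 1st person thu- → thuthochechu.
Attach mood conditional kha- → khathuthochechu.
Epenthesis: no change.
So the correct form is khathuthochechu, option (A).
(D) khakhuthochechu is wrong: it uses 2nd person instead of 1st person for person.
(C) khaothathuchechu is wrong: it has the affixes in the wrong order.
(B) chathuthochechu is wrong: it uses subjunctive instead of conditional for mood.

A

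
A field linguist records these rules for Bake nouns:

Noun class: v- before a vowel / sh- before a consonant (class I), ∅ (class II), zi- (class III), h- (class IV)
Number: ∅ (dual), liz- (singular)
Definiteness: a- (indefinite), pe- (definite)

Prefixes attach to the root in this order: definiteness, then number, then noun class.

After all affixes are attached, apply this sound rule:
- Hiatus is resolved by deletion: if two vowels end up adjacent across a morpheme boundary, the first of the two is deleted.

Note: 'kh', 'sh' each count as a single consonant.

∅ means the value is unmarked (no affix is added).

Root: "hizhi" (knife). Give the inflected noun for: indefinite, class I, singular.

Attach definiteness indefinite a- → ahizhi.
Attach number singular liz- → lizahizhi.
Attach noun class class I sh- (before consonant 'l') → shlizahizhi.
Vowel deletion: no change.

shlizahizhi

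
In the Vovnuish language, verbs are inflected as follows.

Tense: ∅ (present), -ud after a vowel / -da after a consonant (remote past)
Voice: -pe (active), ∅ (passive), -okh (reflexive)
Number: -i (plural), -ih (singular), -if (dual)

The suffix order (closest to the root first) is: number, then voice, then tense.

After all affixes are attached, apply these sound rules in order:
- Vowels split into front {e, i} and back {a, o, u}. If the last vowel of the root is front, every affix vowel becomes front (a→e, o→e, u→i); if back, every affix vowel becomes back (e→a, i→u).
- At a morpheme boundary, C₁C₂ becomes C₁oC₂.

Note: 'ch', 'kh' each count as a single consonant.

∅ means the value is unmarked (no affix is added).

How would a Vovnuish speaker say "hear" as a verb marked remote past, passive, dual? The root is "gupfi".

gupfiifode

Attach number dual -if → gupfiif.
voice = passive: zero marking, form stays gupfiif.
Attach tense remote past -da (after consonant 'f') → gupfiifda.
Apply vowel harmony: gupfiifda → gupfiifde.
Apply epenthesis: gupfiifde → gupfiifode.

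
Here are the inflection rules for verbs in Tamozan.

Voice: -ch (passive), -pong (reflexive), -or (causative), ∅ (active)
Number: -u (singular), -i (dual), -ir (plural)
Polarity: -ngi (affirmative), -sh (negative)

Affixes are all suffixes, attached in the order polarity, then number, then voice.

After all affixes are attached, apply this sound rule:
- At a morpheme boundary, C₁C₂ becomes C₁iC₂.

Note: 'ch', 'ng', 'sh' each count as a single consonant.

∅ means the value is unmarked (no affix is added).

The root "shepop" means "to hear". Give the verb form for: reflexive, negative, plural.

shepopishiripong

Attach polarity negative -sh → shepopsh.
Attach number plural -ir → shepopshir.
Attach voice reflexive -pong → shepopshirpong.
Apply epenthesis: shepopshirpong → shepopishiripong.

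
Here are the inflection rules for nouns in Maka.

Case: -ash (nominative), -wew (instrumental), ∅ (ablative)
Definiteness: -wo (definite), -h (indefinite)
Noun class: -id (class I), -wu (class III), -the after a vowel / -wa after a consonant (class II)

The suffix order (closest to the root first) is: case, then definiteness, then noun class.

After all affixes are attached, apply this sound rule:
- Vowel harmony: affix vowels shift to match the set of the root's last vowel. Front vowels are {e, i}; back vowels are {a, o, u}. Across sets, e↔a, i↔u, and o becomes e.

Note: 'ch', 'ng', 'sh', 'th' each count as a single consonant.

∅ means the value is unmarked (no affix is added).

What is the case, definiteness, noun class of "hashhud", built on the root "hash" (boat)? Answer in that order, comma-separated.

ablative, indefinite, class I

Segment: hash-h-id.
case: ∅ → ablative.
definiteness: -h → indefinite.
noun class: -id → class I.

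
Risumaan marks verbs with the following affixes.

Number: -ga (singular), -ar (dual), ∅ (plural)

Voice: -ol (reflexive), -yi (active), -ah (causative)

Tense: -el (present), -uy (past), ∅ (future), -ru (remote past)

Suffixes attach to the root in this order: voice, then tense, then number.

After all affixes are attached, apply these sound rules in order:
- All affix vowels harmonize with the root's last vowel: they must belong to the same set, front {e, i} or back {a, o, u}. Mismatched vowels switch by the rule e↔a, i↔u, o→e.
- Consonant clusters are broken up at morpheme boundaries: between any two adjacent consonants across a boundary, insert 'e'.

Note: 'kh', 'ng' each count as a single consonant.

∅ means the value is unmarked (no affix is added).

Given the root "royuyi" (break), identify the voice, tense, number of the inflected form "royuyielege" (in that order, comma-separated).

Segment: royuyi-ol-ga.
voice: -ol → reflexive.
tense: ∅ → future.
number: -ga → singular.

reflexive, future, singular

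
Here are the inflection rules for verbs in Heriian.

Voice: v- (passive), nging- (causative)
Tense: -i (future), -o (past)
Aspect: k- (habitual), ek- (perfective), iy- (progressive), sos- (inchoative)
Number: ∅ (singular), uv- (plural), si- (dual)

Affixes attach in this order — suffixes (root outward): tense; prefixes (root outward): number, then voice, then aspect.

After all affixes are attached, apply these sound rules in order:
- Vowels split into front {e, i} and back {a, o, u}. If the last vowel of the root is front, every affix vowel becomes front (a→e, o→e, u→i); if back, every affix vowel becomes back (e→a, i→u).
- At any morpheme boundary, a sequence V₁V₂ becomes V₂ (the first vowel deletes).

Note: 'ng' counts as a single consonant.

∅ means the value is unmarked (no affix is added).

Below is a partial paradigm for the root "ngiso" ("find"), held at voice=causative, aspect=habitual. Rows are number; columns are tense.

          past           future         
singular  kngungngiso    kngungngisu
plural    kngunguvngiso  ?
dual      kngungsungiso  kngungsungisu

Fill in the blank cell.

Attach number plural uv- → uvngiso.
Attach tense future -i → uvngisoi.
Attach voice causative nging- → nginguvngisoi.
Attach aspect habitual k- → knginguvngisoi.
Apply vowel harmony: knginguvngisoi → kngunguvngisou.
Apply vowel deletion: kngunguvngisou → kngunguvngisu.

kngunguvngisu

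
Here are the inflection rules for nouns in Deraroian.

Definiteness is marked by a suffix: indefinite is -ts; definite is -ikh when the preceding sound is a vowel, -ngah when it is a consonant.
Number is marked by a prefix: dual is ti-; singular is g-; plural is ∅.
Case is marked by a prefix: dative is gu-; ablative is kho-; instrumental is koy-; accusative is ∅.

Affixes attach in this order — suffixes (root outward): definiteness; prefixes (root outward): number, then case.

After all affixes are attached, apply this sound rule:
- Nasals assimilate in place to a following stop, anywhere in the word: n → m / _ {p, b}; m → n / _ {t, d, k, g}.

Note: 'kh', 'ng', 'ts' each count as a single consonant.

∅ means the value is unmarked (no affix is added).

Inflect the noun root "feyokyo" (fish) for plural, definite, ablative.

number = plural: zero marking, form stays feyokyo.
Attach definiteness definite -ikh (after vowel 'o') → feyokyoikh.
Attach case ablative kho- → khofeyokyoikh.
Nasal assimilation: no change.

khofeyokyoikh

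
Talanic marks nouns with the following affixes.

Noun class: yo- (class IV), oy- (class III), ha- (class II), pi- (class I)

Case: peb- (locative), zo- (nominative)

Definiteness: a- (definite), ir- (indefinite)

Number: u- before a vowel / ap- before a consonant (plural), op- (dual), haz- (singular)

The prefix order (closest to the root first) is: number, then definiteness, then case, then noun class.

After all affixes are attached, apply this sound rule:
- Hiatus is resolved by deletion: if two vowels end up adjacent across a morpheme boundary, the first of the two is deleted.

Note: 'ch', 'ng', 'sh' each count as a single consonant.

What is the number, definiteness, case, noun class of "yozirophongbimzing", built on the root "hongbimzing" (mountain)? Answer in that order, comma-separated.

dual, indefinite, nominative, class IV

Segment: yo-zo-ir-op-hongbimzing.
number: op- → dual.
definiteness: ir- → indefinite.
case: zo- → nominative.
noun class: yo- → class IV.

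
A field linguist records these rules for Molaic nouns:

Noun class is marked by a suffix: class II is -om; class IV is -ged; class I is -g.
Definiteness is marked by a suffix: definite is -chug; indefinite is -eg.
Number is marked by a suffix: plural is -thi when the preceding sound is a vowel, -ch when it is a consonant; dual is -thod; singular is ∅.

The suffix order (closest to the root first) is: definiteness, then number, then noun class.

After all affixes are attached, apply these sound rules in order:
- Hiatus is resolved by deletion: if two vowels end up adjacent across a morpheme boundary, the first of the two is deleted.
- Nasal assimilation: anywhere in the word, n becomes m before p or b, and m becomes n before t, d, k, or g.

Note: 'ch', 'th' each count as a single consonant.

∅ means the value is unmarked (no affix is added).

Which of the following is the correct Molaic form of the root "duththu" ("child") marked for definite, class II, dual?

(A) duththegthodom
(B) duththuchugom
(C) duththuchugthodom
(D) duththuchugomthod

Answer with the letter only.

Attach definiteness definite -chug → duththuchug.
Attach number dual -thod → duththuchugthod.
Attach noun class class II -om → duththuchugthodom.
Vowel deletion: no change.
Nasal assimilation: no change.
So the correct form is duththuchugthodom, option (C).
(D) duththuchugomthod is wrong: it has the affixes in the wrong order.
(A) duththegthodom is wrong: it uses indefinite instead of definite for definiteness.
(B) duththuchugom is wrong: it uses singular instead of dual for number.

C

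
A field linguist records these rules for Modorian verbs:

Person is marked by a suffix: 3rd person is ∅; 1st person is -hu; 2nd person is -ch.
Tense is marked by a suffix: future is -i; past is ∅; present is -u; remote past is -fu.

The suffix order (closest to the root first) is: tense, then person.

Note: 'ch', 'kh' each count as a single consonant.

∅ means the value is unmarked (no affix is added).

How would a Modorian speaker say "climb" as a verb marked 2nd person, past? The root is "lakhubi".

lakhubich

tense = past: zero marking, form stays lakhubi.
Attach person 2nd person -ch → lakhubich.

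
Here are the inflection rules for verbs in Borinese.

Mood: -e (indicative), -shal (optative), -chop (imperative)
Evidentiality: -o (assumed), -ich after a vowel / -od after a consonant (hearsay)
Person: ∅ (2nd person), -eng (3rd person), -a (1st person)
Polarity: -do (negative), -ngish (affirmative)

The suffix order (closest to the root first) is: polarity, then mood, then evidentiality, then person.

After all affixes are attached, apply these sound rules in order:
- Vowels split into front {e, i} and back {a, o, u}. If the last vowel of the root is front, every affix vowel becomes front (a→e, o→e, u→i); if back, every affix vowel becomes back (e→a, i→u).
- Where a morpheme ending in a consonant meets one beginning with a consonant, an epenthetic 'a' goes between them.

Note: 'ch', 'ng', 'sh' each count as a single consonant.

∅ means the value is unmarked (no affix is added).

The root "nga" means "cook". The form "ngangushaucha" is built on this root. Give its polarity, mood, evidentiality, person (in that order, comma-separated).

affirmative, indicative, hearsay, 1st person

Segment: nga-ngish-e-ich-a.
polarity: -ngish → affirmative.
mood: -e → indicative.
evidentiality: -ich/od → hearsay.
person: -a → 1st person.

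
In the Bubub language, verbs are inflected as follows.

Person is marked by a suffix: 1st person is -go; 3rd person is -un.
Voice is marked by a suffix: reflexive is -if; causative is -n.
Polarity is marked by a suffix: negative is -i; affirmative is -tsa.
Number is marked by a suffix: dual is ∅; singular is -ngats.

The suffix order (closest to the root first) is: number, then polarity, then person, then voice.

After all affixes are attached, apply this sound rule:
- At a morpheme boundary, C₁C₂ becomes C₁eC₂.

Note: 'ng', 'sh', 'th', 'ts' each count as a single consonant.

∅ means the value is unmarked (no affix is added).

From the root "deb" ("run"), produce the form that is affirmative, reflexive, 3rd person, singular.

debengatsetsaunif

Attach number singular -ngats → debngats.
Attach polarity affirmative -tsa → debngatstsa.
Attach person 3rd person -un → debngatstsaun.
Attach voice reflexive -if → debngatstsaunif.
Apply epenthesis: debngatstsaunif → debengatsetsaunif.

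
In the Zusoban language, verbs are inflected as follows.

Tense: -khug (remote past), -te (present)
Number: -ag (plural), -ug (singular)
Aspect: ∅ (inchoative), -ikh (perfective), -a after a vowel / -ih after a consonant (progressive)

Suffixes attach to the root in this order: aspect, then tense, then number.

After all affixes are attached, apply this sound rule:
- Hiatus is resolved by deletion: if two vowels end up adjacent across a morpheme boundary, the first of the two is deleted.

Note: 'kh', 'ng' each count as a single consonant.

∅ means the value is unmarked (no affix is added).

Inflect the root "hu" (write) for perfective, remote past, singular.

hikhkhugug

Attach aspect perfective -ikh → huikh.
Attach tense remote past -khug → huikhkhug.
Attach number singular -ug → huikhkhugug.
Apply vowel deletion: huikhkhugug → hikhkhugug.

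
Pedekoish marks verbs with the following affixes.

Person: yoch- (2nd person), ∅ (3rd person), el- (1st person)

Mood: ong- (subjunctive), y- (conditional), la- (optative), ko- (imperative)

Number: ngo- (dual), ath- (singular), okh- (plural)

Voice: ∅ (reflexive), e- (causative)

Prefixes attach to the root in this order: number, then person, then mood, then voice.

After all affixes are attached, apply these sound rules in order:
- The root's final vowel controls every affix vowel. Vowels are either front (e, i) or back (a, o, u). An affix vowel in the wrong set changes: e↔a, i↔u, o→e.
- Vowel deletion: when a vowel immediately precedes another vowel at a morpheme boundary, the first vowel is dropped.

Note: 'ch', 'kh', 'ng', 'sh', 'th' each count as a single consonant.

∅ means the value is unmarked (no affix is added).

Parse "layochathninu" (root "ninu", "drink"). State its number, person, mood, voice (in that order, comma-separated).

singular, 2nd person, optative, reflexive

Segment: la-yoch-ath-ninu.
number: ath- → singular.
person: yoch- → 2nd person.
mood: la- → optative.
voice: ∅ → reflexive.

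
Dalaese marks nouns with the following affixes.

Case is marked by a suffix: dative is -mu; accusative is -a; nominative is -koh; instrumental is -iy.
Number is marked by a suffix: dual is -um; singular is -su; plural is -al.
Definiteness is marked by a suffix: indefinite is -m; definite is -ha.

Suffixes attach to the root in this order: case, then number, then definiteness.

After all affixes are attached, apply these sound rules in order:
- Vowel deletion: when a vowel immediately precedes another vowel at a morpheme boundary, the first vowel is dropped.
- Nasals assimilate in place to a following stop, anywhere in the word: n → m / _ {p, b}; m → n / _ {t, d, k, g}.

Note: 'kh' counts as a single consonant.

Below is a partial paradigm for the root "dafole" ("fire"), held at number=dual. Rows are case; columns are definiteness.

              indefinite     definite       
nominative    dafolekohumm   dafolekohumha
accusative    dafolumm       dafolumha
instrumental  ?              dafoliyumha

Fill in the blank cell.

Attach case instrumental -iy → dafoleiy.
Attach number dual -um → dafoleiyum.
Attach definiteness indefinite -m → dafoleiyumm.
Apply vowel deletion: dafoleiyumm → dafoliyumm.
Nasal assimilation: no change.

dafoliyumm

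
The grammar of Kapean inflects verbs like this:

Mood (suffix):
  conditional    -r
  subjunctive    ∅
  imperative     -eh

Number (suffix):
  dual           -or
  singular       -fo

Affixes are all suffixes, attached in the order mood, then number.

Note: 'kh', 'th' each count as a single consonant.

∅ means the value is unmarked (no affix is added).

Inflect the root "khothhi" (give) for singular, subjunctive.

mood = subjunctive: zero marking, form stays khothhi.
Attach number singular -fo → khothhifo.

khothhifo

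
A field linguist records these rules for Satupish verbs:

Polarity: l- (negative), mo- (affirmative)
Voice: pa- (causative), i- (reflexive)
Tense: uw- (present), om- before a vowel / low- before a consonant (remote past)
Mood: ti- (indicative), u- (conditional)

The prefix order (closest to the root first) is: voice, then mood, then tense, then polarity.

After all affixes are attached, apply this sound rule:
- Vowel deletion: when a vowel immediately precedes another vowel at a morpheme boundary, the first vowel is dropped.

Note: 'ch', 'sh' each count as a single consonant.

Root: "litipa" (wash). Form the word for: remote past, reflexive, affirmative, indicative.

Attach voice reflexive i- → ilitipa.
Attach mood indicative ti- → tiilitipa.
Attach tense remote past low- (before consonant 't') → lowtiilitipa.
Attach polarity affirmative mo- → molowtiilitipa.
Apply vowel deletion: molowtiilitipa → molowtilitipa.

molowtilitipa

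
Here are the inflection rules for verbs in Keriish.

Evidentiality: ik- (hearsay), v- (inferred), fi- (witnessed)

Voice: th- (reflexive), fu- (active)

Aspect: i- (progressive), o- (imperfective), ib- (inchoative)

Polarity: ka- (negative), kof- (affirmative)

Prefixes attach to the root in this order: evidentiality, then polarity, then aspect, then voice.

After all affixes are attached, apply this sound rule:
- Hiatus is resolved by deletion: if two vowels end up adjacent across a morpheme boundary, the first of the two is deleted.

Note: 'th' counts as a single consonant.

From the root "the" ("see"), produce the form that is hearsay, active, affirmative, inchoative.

fibkofikthe

Attach evidentiality hearsay ik- → ikthe.
Attach polarity affirmative kof- → kofikthe.
Attach aspect inchoative ib- → ibkofikthe.
Attach voice active fu- → fuibkofikthe.
Apply vowel deletion: fuibkofikthe → fibkofikthe.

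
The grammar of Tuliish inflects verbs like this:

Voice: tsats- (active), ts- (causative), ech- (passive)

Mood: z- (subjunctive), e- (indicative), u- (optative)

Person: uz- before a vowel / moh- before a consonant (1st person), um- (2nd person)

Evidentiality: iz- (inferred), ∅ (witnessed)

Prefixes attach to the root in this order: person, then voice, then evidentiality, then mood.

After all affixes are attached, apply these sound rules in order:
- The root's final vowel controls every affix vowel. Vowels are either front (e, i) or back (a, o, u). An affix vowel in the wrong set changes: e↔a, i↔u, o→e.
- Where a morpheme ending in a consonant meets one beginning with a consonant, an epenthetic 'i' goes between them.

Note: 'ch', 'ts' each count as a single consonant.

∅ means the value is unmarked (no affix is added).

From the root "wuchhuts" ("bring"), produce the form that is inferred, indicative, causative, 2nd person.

Attach person 2nd person um- → umwuchhuts.
Attach voice causative ts- → tsumwuchhuts.
Attach evidentiality inferred iz- → iztsumwuchhuts.
Attach mood indicative e- → eiztsumwuchhuts.
Apply vowel harmony: eiztsumwuchhuts → auztsumwuchhuts.
Apply epenthesis: auztsumwuchhuts → auzitsumiwuchhuts.

auzitsumiwuchhuts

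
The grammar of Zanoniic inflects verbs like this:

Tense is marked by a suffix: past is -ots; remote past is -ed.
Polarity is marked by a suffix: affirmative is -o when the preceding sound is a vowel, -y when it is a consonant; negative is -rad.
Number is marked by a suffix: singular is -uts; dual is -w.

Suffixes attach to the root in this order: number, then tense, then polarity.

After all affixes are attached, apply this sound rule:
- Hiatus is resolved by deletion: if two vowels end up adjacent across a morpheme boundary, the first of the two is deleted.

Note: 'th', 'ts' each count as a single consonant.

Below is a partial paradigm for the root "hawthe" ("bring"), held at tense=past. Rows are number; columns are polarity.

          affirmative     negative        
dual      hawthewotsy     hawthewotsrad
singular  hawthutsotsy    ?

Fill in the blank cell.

Attach number singular -uts → hawtheuts.
Attach tense past -ots → hawtheutsots.
Attach polarity negative -rad → hawtheutsotsrad.
Apply vowel deletion: hawtheutsotsrad → hawthutsotsrad.

hawthutsotsrad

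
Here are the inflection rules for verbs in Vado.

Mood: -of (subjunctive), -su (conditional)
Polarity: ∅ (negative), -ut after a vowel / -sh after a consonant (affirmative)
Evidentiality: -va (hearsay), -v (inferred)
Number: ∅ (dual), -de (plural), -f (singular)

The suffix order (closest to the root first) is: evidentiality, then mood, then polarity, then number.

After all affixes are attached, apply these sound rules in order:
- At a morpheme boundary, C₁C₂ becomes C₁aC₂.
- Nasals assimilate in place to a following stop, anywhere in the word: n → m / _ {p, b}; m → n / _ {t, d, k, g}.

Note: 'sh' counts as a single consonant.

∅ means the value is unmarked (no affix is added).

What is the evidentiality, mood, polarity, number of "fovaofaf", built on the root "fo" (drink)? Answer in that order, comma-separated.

hearsay, subjunctive, negative, singular

Segment: fo-va-of-f.
evidentiality: -va → hearsay.
mood: -of → subjunctive.
polarity: ∅ → negative.
number: -f → singular.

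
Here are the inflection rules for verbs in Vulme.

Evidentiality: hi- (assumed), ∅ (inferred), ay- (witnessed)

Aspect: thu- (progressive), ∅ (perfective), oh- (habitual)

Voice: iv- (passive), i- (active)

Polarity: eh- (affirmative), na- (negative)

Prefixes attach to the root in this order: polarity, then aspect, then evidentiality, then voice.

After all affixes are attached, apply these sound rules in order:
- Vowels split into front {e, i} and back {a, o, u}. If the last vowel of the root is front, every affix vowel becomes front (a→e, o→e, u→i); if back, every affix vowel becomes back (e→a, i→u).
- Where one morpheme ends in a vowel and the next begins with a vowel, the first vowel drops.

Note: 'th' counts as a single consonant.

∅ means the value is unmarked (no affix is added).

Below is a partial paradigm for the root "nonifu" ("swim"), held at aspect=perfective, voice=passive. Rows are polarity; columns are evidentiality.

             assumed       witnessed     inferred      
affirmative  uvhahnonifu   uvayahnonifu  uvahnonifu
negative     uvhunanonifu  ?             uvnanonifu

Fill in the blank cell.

Attach polarity negative na- → nanonifu.
aspect = perfective: zero marking, form stays nanonifu.
Attach evidentiality witnessed ay- → aynanonifu.
Attach voice passive iv- → ivaynanonifu.
Apply vowel harmony: ivaynanonifu → uvaynanonifu.
Vowel deletion: no change.

uvaynanonifu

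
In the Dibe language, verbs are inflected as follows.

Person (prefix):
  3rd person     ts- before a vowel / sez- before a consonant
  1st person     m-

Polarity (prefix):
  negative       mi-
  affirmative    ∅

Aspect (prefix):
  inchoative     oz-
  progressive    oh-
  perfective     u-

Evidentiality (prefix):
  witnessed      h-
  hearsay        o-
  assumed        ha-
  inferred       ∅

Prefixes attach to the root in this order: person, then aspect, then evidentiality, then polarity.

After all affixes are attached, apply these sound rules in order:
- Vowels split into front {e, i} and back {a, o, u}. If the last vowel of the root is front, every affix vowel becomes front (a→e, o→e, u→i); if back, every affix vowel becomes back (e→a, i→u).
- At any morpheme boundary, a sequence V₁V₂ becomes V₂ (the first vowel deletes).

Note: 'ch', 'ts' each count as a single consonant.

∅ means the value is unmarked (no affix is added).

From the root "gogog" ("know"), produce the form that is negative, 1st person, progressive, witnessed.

Attach person 1st person m- → mgogog.
Attach aspect progressive oh- → ohmgogog.
Attach evidentiality witnessed h- → hohmgogog.
Attach polarity negative mi- → mihohmgogog.
Apply vowel harmony: mihohmgogog → muhohmgogog.
Vowel deletion: no change.

muhohmgogog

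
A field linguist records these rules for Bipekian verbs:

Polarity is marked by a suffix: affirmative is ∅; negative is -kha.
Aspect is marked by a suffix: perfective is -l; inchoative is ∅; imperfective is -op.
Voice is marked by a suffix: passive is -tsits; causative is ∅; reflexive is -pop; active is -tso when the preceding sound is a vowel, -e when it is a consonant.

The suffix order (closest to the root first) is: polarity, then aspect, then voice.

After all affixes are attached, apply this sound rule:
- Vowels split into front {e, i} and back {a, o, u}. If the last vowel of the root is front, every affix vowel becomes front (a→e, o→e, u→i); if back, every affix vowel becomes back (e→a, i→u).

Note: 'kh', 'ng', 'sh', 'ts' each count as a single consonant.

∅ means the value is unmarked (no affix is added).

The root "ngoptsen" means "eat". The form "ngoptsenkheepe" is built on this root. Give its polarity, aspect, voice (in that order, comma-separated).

negative, imperfective, active

Segment: ngoptsen-kha-op-e.
polarity: -kha → negative.
aspect: -op → imperfective.
voice: -tso/e → active.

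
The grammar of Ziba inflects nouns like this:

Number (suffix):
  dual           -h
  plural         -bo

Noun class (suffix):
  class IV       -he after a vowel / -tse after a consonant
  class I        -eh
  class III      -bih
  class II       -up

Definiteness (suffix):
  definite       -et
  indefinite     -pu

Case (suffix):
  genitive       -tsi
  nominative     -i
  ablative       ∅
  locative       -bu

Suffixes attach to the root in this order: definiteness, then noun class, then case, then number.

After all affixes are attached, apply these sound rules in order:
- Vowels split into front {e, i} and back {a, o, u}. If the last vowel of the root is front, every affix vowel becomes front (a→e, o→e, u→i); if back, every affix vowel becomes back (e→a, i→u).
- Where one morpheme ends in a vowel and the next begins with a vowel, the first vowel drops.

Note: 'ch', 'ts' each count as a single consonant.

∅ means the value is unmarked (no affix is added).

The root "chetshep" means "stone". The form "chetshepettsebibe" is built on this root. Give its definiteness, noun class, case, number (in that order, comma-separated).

definite, class IV, locative, plural

Segment: chetshep-et-tse-bu-bo.
definiteness: -et → definite.
noun class: -he/tse → class IV.
case: -bu → locative.
number: -bo → plural.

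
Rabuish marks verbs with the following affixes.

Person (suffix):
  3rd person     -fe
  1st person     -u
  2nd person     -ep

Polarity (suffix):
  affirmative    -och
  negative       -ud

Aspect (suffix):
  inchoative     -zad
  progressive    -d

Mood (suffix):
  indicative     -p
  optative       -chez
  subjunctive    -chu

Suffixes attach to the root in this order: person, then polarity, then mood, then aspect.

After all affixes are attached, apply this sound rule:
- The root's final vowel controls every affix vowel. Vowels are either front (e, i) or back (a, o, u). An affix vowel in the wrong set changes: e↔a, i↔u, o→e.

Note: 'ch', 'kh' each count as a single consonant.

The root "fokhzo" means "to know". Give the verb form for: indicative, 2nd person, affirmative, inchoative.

fokhzoapochpzad

Attach person 2nd person -ep → fokhzoep.
Attach polarity affirmative -och → fokhzoepoch.
Attach mood indicative -p → fokhzoepochp.
Attach aspect inchoative -zad → fokhzoepochpzad.
Apply vowel harmony: fokhzoepochpzad → fokhzoapochpzad.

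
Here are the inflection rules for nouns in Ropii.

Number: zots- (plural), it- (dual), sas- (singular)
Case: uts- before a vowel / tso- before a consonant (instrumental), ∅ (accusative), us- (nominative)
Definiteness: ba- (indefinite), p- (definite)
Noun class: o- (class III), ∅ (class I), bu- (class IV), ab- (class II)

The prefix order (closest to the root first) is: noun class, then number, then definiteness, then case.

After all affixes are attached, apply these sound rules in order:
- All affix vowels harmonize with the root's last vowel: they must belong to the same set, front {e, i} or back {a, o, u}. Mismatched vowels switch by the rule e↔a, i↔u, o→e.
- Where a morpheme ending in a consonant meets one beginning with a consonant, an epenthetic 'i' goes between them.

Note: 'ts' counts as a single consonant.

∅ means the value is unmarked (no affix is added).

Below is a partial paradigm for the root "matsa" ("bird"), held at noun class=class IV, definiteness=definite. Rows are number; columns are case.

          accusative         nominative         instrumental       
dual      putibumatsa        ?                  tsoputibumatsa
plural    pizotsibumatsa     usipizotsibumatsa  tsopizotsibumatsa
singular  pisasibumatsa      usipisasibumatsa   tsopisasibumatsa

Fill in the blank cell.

usiputibumatsa

Attach noun class class IV bu- → bumatsa.
Attach number dual it- → itbumatsa.
Attach definiteness definite p- → pitbumatsa.
Attach case nominative us- → uspitbumatsa.
Apply vowel harmony: uspitbumatsa → usputbumatsa.
Apply epenthesis: usputbumatsa → usiputibumatsa.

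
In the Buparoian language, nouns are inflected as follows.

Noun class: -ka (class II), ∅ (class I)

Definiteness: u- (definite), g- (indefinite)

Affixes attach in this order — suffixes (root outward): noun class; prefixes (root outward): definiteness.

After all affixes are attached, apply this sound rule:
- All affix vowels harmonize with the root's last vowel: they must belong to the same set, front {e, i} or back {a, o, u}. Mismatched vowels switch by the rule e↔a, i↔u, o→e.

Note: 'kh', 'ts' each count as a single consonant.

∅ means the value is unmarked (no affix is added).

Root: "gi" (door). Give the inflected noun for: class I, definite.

igi

Attach definiteness definite u- → ugi.
noun class = class I: zero marking, form stays ugi.
Apply vowel harmony: ugi → igi.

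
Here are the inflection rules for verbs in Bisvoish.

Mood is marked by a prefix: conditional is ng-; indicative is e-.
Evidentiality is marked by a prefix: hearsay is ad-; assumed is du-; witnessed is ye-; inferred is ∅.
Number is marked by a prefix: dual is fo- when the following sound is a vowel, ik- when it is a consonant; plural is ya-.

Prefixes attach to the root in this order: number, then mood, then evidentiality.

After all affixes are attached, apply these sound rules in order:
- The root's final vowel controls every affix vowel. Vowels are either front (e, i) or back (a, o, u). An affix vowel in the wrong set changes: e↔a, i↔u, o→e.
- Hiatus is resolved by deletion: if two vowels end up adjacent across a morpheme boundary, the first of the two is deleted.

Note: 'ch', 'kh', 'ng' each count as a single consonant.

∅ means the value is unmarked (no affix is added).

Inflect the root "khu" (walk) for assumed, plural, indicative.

Attach number plural ya- → yakhu.
Attach mood indicative e- → eyakhu.
Attach evidentiality assumed du- → dueyakhu.
Apply vowel harmony: dueyakhu → duayakhu.
Apply vowel deletion: duayakhu → dayakhu.

dayakhu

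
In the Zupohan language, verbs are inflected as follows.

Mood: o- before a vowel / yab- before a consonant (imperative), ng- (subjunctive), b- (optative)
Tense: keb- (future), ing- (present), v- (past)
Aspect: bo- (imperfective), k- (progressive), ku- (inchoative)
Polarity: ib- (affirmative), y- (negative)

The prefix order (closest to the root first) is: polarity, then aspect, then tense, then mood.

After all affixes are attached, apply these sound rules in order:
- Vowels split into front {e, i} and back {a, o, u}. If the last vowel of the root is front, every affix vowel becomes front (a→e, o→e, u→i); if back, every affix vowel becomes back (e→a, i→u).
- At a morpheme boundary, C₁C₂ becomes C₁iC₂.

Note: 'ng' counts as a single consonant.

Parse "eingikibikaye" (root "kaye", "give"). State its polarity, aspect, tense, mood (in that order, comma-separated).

affirmative, progressive, present, imperative

Segment: o-ing-k-ib-kaye.
polarity: ib- → affirmative.
aspect: k- → progressive.
tense: ing- → present.
mood: o/yab- → imperative.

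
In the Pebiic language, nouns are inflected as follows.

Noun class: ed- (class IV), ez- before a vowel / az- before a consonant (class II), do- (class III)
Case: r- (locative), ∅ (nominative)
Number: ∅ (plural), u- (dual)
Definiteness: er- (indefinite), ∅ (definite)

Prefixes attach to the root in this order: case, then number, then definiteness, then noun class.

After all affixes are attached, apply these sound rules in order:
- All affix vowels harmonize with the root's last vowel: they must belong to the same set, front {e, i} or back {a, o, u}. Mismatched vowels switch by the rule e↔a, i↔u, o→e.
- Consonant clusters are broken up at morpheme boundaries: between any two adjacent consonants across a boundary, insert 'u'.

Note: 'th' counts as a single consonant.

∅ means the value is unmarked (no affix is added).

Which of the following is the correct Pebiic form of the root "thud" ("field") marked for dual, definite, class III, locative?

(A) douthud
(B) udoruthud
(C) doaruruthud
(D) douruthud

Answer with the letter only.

D

Attach case locative r- → rthud.
Attach number dual u- → urthud.
definiteness = definite: zero marking, form stays urthud.
Attach noun class class III do- → dourthud.
Vowel harmony: no change.
Apply epenthesis: dourthud → douruthud.
So the correct form is douruthud, option (D).
(B) udoruthud is wrong: it has the affixes in the wrong order.
(C) doaruruthud is wrong: it uses indefinite instead of definite for definiteness.
(A) douthud is wrong: it uses nominative instead of locative for case.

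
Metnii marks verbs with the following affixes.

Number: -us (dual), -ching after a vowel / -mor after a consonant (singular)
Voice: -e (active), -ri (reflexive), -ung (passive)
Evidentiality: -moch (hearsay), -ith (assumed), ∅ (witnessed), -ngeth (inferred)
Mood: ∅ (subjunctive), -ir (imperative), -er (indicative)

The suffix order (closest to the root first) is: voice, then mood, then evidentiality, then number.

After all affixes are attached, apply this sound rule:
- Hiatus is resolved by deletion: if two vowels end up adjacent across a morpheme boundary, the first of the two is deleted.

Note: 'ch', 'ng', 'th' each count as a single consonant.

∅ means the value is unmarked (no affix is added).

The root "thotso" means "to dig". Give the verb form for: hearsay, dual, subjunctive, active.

Attach voice active -e → thotsoe.
mood = subjunctive: zero marking, form stays thotsoe.
Attach evidentiality hearsay -moch → thotsoemoch.
Attach number dual -us → thotsoemochus.
Apply vowel deletion: thotsoemochus → thotsemochus.

thotsemochus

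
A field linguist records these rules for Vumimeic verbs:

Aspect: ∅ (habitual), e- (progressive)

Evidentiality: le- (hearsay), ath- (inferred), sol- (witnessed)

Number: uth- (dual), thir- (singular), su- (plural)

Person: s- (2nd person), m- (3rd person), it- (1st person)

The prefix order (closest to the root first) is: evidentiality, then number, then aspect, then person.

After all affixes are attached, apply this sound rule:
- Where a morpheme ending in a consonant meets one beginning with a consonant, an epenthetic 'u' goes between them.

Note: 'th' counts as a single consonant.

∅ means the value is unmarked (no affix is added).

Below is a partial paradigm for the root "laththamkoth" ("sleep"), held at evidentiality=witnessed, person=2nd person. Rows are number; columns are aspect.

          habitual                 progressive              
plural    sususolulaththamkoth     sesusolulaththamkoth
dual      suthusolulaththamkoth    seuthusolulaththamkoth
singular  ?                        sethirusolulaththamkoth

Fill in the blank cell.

Attach evidentiality witnessed sol- → sollaththamkoth.
Attach number singular thir- → thirsollaththamkoth.
aspect = habitual: zero marking, form stays thirsollaththamkoth.
Attach person 2nd person s- → sthirsollaththamkoth.
Apply epenthesis: sthirsollaththamkoth → suthirusolulaththamkoth.

suthirusolulaththamkoth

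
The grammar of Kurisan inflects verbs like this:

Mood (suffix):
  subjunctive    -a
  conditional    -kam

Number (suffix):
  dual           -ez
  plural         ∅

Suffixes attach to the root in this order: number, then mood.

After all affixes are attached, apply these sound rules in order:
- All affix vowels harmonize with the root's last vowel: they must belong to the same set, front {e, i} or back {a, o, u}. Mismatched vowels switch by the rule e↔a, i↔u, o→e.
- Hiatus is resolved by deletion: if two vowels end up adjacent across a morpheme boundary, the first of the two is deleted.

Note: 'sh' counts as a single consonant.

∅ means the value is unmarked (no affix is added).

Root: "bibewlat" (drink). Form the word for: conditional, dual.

bibewlatazkam

Attach number dual -ez → bibewlatez.
Attach mood conditional -kam → bibewlatezkam.
Apply vowel harmony: bibewlatezkam → bibewlatazkam.
Vowel deletion: no change.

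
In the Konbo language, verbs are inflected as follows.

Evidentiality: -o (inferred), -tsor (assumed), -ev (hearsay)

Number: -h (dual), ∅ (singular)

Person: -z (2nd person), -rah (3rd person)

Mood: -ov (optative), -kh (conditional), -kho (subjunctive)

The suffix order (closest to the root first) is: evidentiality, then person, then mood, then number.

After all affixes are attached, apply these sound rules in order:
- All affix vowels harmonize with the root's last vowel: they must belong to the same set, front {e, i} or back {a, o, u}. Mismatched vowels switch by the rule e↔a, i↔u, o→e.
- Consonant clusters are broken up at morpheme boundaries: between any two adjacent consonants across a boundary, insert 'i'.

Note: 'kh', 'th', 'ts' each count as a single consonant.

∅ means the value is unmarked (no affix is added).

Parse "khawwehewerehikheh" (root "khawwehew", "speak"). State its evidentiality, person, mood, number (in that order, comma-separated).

inferred, 3rd person, subjunctive, dual

Segment: khawwehew-o-rah-kho-h.
evidentiality: -o → inferred.
person: -rah → 3rd person.
mood: -kho → subjunctive.
number: -h → dual.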